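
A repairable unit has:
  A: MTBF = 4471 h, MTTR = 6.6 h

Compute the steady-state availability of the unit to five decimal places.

A(A) = MTBF/(MTBF+MTTR) = 4471/(4471+6.6) = 0.99853

0.99853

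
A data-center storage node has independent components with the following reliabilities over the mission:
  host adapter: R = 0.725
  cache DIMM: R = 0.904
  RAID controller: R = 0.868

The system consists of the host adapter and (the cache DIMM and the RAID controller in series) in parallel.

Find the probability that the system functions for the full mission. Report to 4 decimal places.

Series (cache DIMM and RAID controller): 0.904000 × 0.868000 = 0.784672
Parallel (host adapter and [0.784672]): 1 − (1 − 0.725000)(1 − 0.784672) = 0.9408

0.9408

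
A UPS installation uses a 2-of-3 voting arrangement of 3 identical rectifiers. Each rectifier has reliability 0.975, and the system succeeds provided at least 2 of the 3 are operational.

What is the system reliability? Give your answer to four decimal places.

0.9982

R = Σ_{i=2}^{3} C(3,i) p^i (1−p)^{3−i} with p = 0.975
C(3,2)·0.975^2·0.025^1 = 0.071297
C(3,3)·0.975^3·0.025^0 = 0.926859
Sum = 0.9982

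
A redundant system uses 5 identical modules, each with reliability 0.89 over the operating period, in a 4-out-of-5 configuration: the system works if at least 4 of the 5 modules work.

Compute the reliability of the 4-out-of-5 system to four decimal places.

0.9035

R = Σ_{i=4}^{5} C(5,i) p^i (1−p)^{5−i} with p = 0.89
C(5,4)·0.89^4·0.11^1 = 0.345082
C(5,5)·0.89^5·0.11^0 = 0.558406
Sum = 0.9035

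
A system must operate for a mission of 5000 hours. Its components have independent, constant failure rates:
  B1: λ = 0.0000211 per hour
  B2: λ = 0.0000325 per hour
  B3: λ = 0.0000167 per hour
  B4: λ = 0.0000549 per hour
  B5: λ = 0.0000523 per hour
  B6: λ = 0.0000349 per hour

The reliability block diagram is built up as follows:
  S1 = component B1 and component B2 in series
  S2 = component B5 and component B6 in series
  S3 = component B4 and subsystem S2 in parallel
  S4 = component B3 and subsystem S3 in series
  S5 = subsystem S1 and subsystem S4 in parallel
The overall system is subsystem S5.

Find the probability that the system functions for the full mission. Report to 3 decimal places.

R(B1) = exp(−0.0000211 × 5000) = 0.89987
R(B2) = exp(−0.0000325 × 5000) = 0.85002
R(B3) = exp(−0.0000167 × 5000) = 0.91989
R(B4) = exp(−0.0000549 × 5000) = 0.75995
R(B5) = exp(−0.0000523 × 5000) = 0.76990
R(B6) = exp(−0.0000349 × 5000) = 0.83988
Series (B1 and B2): 0.89987 × 0.85002 = 0.76491
Series (B5 and B6): 0.76990 × 0.83988 = 0.64662
Parallel (B4 and [0.64662]): 1 − (1 − 0.75995)(1 − 0.64662) = 0.91517
Series (B3 and [0.91517]): 0.91989 × 0.91517 = 0.84186
Parallel ([0.76491] and [0.84186]): 1 − (1 − 0.76491)(1 − 0.84186) = 0.963

0.963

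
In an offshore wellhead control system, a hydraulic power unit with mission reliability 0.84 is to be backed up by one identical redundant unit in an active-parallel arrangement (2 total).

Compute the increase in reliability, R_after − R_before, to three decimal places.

R_before = 0.84
R_after = 1 − (1 − 0.84)^2 = 0.974
ΔR = 0.974 − 0.84 = 0.134

0.134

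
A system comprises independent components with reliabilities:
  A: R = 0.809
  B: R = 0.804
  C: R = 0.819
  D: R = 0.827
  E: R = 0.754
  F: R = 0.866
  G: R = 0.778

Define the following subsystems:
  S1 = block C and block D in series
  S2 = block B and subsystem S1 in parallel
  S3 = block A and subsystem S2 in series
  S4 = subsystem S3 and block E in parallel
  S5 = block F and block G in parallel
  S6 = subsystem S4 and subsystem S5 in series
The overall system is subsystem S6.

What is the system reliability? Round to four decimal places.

Series (C and D): 0.819000 × 0.827000 = 0.677313
Parallel (B and [0.677313]): 1 − (1 − 0.804000)(1 − 0.677313) = 0.936753
Series (A and [0.936753]): 0.809000 × 0.936753 = 0.757833
Parallel ([0.757833] and E): 1 − (1 − 0.757833)(1 − 0.754000) = 0.940427
Parallel (F and G): 1 − (1 − 0.866000)(1 − 0.778000) = 0.970252
Series ([0.940427] and [0.970252]): 0.940427 × 0.970252 = 0.9125

0.9125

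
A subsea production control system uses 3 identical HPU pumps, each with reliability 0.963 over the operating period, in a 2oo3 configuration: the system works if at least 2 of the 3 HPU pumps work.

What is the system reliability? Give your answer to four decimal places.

R = Σ_{i=2}^{3} C(3,i) p^i (1−p)^{3−i} with p = 0.963
C(3,2)·0.963^2·0.037^1 = 0.102938
C(3,3)·0.963^3·0.037^0 = 0.893056
Sum = 0.9960

0.9960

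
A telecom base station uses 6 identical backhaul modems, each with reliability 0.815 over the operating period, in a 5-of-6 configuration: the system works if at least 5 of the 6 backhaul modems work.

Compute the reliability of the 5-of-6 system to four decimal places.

R = Σ_{i=5}^{6} C(6,i) p^i (1−p)^{6−i} with p = 0.815
C(6,5)·0.815^5·0.185^1 = 0.399127
C(6,6)·0.815^6·0.185^0 = 0.293053
Sum = 0.6922

0.6922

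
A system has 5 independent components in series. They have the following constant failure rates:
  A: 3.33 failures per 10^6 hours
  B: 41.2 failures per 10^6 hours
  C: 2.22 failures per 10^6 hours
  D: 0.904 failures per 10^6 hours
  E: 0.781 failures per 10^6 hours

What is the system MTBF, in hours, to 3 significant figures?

Series of exponential components: λ_sys = Σ λ_i
λ_sys = 0.00000333 + 0.0000412 + 0.00000222 + 0.000000904 + 0.000000781 = 4.8435e-05 /h
MTBF = 1 / λ_sys = 20600 h

20600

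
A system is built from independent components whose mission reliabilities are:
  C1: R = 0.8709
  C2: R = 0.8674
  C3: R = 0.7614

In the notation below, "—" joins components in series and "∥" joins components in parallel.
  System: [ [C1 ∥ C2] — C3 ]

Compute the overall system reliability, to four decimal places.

Parallel (C1 and C2): 1 − (1 − 0.870900)(1 − 0.867400) = 0.982881
Series ([0.982881] and C3): 0.982881 × 0.761400 = 0.7484

0.7484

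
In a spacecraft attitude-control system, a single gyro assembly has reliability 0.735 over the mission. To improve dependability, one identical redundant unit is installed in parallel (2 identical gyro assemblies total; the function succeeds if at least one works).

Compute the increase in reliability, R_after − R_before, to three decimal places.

R_before = 0.735
R_after = 1 − (1 − 0.735)^2 = 0.930
ΔR = 0.930 − 0.735 = 0.195

0.195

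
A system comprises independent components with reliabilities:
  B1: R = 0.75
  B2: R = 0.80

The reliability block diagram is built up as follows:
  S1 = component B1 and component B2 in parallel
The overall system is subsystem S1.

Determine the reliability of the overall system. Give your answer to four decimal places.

Parallel (B1 and B2): 1 − (1 − 0.750000)(1 − 0.800000) = 0.9500

0.9500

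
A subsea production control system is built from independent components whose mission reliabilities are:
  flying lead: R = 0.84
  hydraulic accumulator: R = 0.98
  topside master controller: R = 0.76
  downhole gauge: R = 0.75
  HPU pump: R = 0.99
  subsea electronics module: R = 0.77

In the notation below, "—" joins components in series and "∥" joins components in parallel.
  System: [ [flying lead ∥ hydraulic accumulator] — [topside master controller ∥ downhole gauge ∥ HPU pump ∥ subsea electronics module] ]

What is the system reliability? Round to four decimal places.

0.9967

Parallel (flying lead and hydraulic accumulator): 1 − (1 − 0.840000)(1 − 0.980000) = 0.996800
Parallel (topside master controller, downhole gauge, HPU pump, and subsea electronics module): 1 − (1 − 0.760000)(1 − 0.750000)(1 − 0.990000)(1 − 0.770000) = 0.999862
Series ([0.996800] and [0.999862]): 0.996800 × 0.999862 = 0.9967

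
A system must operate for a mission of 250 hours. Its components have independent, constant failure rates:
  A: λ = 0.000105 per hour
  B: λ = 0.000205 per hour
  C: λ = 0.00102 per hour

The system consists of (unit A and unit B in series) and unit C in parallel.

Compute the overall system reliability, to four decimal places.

R(A) = exp(−0.000105 × 250) = 0.974092
R(B) = exp(−0.000205 × 250) = 0.950041
R(C) = exp(−0.00102 × 250) = 0.774916
Series (A and B): 0.974092 × 0.950041 = 0.925427
Parallel ([0.925427] and C): 1 − (1 − 0.925427)(1 − 0.774916) = 0.9832

0.9832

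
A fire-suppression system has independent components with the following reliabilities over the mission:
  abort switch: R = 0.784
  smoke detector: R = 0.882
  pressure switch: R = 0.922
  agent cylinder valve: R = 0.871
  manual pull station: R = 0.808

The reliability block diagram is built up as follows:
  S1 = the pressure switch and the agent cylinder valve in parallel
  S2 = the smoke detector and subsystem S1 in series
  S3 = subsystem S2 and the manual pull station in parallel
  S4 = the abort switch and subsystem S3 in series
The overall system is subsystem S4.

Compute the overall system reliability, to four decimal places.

0.7649

Parallel (pressure switch and agent cylinder valve): 1 − (1 − 0.922000)(1 − 0.871000) = 0.989938
Series (smoke detector and [0.989938]): 0.882000 × 0.989938 = 0.873125
Parallel ([0.873125] and manual pull station): 1 − (1 − 0.873125)(1 − 0.808000) = 0.975640
Series (abort switch and [0.975640]): 0.784000 × 0.975640 = 0.7649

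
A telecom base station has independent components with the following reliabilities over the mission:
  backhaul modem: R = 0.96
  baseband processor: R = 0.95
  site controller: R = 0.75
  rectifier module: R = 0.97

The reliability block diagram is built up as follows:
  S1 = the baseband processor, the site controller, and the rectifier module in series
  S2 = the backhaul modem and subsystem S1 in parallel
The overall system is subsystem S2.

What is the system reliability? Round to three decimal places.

Series (baseband processor, site controller, and rectifier module): 0.95000 × 0.75000 × 0.97000 = 0.69113
Parallel (backhaul modem and [0.69113]): 1 − (1 − 0.96000)(1 − 0.69113) = 0.988

0.988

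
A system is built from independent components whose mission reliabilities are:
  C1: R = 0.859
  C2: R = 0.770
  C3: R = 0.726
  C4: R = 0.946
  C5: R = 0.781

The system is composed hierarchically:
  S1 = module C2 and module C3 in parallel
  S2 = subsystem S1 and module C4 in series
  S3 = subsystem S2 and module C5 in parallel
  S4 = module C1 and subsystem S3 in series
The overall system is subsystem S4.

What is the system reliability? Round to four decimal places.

Parallel (C2 and C3): 1 − (1 − 0.770000)(1 − 0.726000) = 0.936980
Series ([0.936980] and C4): 0.936980 × 0.946000 = 0.886383
Parallel ([0.886383] and C5): 1 − (1 − 0.886383)(1 − 0.781000) = 0.975118
Series (C1 and [0.975118]): 0.859000 × 0.975118 = 0.8376

0.8376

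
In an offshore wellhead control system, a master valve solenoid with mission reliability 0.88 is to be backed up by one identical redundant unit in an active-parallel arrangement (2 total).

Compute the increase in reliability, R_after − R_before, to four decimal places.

0.1056

R_before = 0.88
R_after = 1 − (1 − 0.88)^2 = 0.9856
ΔR = 0.9856 − 0.88 = 0.1056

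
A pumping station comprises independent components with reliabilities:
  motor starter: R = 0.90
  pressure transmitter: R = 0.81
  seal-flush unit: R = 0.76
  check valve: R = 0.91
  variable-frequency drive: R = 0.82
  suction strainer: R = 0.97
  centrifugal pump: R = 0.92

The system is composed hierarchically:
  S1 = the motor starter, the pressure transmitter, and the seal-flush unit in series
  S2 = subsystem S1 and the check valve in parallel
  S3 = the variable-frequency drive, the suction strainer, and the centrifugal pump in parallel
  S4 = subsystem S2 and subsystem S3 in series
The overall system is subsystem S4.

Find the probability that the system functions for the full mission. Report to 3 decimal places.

0.959

Series (motor starter, pressure transmitter, and seal-flush unit): 0.90000 × 0.81000 × 0.76000 = 0.55404
Parallel ([0.55404] and check valve): 1 − (1 − 0.55404)(1 − 0.91000) = 0.95986
Parallel (variable-frequency drive, suction strainer, and centrifugal pump): 1 − (1 − 0.82000)(1 − 0.97000)(1 − 0.92000) = 0.99957
Series ([0.95986] and [0.99957]): 0.95986 × 0.99957 = 0.959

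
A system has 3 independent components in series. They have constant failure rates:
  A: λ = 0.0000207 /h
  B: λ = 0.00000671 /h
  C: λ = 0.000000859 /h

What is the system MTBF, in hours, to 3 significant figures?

35400

Series of exponential components: λ_sys = Σ λ_i
λ_sys = 0.0000207 + 0.00000671 + 0.000000859 = 2.8269e-05 /h
MTBF = 1 / λ_sys = 35400 h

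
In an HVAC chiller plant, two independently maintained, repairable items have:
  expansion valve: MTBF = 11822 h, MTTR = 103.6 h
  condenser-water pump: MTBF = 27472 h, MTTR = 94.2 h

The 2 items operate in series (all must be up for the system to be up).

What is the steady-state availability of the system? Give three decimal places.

A(expansion valve) = MTBF/(MTBF+MTTR) = 11822/(11822+103.6) = 0.991313
A(condenser-water pump) = MTBF/(MTBF+MTTR) = 27472/(27472+94.2) = 0.996583
Series availability: 0.991313 × 0.996583 = 0.988

0.988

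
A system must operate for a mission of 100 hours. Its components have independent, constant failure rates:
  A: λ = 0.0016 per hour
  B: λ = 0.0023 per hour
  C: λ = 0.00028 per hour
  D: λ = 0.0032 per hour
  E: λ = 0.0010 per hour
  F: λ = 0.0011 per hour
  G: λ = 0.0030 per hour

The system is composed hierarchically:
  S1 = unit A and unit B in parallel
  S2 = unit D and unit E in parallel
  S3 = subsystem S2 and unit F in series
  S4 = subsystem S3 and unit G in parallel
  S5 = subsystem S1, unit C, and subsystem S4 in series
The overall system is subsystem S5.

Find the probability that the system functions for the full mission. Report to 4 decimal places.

R(A) = exp(−0.0016 × 100) = 0.852144
R(B) = exp(−0.0023 × 100) = 0.794534
R(C) = exp(−0.00028 × 100) = 0.972388
R(D) = exp(−0.0032 × 100) = 0.726149
R(E) = exp(−0.0010 × 100) = 0.904837
R(F) = exp(−0.0011 × 100) = 0.895834
R(G) = exp(−0.0030 × 100) = 0.740818
Parallel (A and B): 1 − (1 − 0.852144)(1 − 0.794534) = 0.969621
Parallel (D and E): 1 − (1 − 0.726149)(1 − 0.904837) = 0.973940
Series ([0.973940] and F): 0.973940 × 0.895834 = 0.872489
Parallel ([0.872489] and G): 1 − (1 − 0.872489)(1 − 0.740818) = 0.966951
Series ([0.969621], C, and [0.966951]): 0.969621 × 0.972388 × 0.966951 = 0.9117

0.9117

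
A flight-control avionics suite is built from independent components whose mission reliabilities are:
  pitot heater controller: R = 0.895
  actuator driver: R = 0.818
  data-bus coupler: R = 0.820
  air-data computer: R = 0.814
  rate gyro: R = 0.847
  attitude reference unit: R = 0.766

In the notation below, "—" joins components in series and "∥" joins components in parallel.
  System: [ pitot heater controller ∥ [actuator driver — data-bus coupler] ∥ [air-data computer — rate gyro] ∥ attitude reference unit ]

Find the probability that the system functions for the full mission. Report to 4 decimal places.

0.9975

Series (actuator driver and data-bus coupler): 0.818000 × 0.820000 = 0.670760
Series (air-data computer and rate gyro): 0.814000 × 0.847000 = 0.689458
Parallel (pitot heater controller, [0.670760], [0.689458], and attitude reference unit): 1 − (1 − 0.895000)(1 − 0.670760)(1 − 0.689458)(1 − 0.766000) = 0.9975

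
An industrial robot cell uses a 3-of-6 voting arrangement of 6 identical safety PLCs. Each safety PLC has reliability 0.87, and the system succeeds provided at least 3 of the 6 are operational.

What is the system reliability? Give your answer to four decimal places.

R = Σ_{i=3}^{6} C(6,i) p^i (1−p)^{6−i} with p = 0.87
C(6,3)·0.87^3·0.13^3 = 0.028935
C(6,4)·0.87^4·0.13^2 = 0.145230
C(6,5)·0.87^5·0.13^1 = 0.388768
C(6,6)·0.87^6·0.13^0 = 0.433626
Sum = 0.9966

0.9966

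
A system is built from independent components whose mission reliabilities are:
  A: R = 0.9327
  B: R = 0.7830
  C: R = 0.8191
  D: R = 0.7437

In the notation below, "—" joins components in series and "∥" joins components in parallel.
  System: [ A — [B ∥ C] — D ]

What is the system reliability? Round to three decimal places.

0.666

Parallel (B and C): 1 − (1 − 0.78300)(1 − 0.81910) = 0.96074
Series (A, [0.96074], and D): 0.93270 × 0.96074 × 0.74370 = 0.666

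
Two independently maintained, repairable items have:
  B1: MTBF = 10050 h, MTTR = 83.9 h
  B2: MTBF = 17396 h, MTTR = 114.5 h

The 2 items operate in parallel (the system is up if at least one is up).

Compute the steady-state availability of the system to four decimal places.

0.9999

A(B1) = MTBF/(MTBF+MTTR) = 10050/(10050+83.9) = 0.991721
A(B2) = MTBF/(MTBF+MTTR) = 17396/(17396+114.5) = 0.993461
Parallel availability: 1 − (1 − 0.991721)(1 − 0.993461) = 0.9999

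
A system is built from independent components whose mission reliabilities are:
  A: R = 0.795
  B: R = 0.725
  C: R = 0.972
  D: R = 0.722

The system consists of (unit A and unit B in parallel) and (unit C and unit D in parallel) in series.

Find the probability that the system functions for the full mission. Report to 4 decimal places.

Parallel (A and B): 1 − (1 − 0.795000)(1 − 0.725000) = 0.943625
Parallel (C and D): 1 − (1 − 0.972000)(1 − 0.722000) = 0.992216
Series ([0.943625] and [0.992216]): 0.943625 × 0.992216 = 0.9363

0.9363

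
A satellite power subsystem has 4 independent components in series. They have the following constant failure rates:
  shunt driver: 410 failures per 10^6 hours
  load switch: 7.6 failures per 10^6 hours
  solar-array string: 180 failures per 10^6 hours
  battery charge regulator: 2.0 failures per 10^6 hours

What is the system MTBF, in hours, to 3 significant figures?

Series of exponential components: λ_sys = Σ λ_i
λ_sys = 0.00041 + 0.0000076 + 0.00018 + 0.0000020 = 5.9960e-04 /h
MTBF = 1 / λ_sys = 1670 h

1670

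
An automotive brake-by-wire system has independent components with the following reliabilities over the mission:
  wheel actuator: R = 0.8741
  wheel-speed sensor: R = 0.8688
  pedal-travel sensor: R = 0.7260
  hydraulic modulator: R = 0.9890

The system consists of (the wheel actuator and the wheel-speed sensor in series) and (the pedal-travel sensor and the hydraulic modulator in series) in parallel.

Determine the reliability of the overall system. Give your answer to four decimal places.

Series (wheel actuator and wheel-speed sensor): 0.874100 × 0.868800 = 0.759418
Series (pedal-travel sensor and hydraulic modulator): 0.726000 × 0.989000 = 0.718014
Parallel ([0.759418] and [0.718014]): 1 − (1 − 0.759418)(1 − 0.718014) = 0.9322

0.9322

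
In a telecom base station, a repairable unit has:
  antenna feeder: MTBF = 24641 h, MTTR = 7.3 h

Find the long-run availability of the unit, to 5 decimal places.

0.99970

A(antenna feeder) = MTBF/(MTBF+MTTR) = 24641/(24641+7.3) = 0.99970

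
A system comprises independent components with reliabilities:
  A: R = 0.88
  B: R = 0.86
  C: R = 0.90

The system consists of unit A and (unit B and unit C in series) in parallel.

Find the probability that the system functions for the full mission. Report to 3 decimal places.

0.973

Series (B and C): 0.86000 × 0.90000 = 0.77400
Parallel (A and [0.77400]): 1 − (1 − 0.88000)(1 − 0.77400) = 0.973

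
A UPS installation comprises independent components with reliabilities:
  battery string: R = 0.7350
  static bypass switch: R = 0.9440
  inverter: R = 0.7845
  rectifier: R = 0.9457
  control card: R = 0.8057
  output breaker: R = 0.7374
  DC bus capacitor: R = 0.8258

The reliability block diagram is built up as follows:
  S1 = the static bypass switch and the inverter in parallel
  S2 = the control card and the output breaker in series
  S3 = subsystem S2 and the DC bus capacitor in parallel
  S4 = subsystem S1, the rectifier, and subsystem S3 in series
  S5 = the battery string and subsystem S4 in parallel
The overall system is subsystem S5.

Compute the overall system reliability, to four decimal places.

Parallel (static bypass switch and inverter): 1 − (1 − 0.944000)(1 − 0.784500) = 0.987932
Series (control card and output breaker): 0.805700 × 0.737400 = 0.594123
Parallel ([0.594123] and DC bus capacitor): 1 − (1 − 0.594123)(1 − 0.825800) = 0.929296
Series ([0.987932], rectifier, and [0.929296]): 0.987932 × 0.945700 × 0.929296 = 0.868229
Parallel (battery string and [0.868229]): 1 − (1 − 0.735000)(1 − 0.868229) = 0.9651

0.9651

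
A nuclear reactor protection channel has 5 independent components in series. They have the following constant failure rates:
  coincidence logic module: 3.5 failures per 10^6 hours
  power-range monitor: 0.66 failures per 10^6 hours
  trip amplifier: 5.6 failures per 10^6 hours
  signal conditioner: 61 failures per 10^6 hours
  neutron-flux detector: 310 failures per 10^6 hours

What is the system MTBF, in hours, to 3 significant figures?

2630

Series of exponential components: λ_sys = Σ λ_i
λ_sys = 0.0000035 + 0.00000066 + 0.0000056 + 0.000061 + 0.00031 = 3.8076e-04 /h
MTBF = 1 / λ_sys = 2630 h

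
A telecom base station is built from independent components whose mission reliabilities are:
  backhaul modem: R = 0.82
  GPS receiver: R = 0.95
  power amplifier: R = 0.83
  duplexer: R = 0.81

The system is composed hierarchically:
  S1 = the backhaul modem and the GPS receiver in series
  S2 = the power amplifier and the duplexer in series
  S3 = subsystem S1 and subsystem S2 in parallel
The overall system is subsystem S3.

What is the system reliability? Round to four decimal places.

0.9276

Series (backhaul modem and GPS receiver): 0.820000 × 0.950000 = 0.779000
Series (power amplifier and duplexer): 0.830000 × 0.810000 = 0.672300
Parallel ([0.779000] and [0.672300]): 1 − (1 − 0.779000)(1 − 0.672300) = 0.9276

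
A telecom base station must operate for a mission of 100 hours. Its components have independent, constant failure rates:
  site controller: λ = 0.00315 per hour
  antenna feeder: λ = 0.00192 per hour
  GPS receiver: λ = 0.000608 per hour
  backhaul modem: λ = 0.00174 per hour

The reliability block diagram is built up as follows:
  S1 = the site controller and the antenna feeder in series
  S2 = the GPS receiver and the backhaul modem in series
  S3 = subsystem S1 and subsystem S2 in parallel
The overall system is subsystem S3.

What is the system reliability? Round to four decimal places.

R(site controller) = exp(−0.00315 × 100) = 0.729789
R(antenna feeder) = exp(−0.00192 × 100) = 0.825307
R(GPS receiver) = exp(−0.000608 × 100) = 0.941011
R(backhaul modem) = exp(−0.00174 × 100) = 0.840297
Series (site controller and antenna feeder): 0.729789 × 0.825307 = 0.602300
Series (GPS receiver and backhaul modem): 0.941011 × 0.840297 = 0.790729
Parallel ([0.602300] and [0.790729]): 1 − (1 − 0.602300)(1 − 0.790729) = 0.9168

0.9168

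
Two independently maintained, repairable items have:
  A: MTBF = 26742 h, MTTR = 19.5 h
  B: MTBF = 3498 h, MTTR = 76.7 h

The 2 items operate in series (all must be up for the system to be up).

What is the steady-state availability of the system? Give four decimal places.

0.9778

A(A) = MTBF/(MTBF+MTTR) = 26742/(26742+19.5) = 0.999271
A(B) = MTBF/(MTBF+MTTR) = 3498/(3498+76.7) = 0.978544
Series availability: 0.999271 × 0.978544 = 0.9778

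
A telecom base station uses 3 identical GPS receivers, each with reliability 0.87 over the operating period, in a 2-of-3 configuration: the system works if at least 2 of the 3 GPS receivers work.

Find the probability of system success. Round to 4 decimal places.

R = Σ_{i=2}^{3} C(3,i) p^i (1−p)^{3−i} with p = 0.87
C(3,2)·0.87^2·0.13^1 = 0.295191
C(3,3)·0.87^3·0.13^0 = 0.658503
Sum = 0.9537

0.9537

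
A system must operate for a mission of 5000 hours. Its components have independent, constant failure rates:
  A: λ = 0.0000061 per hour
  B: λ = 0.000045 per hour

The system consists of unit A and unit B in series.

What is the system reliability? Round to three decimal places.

0.775

R(A) = exp(−0.0000061 × 5000) = 0.96996
R(B) = exp(−0.000045 × 5000) = 0.79852
Series (A and B): 0.96996 × 0.79852 = 0.775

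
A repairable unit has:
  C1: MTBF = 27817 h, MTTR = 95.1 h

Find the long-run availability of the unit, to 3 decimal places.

A(C1) = MTBF/(MTBF+MTTR) = 27817/(27817+95.1) = 0.997

0.997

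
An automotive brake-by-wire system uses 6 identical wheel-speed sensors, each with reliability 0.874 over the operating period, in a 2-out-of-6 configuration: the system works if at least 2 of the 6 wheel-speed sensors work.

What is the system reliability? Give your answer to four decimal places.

0.9998

R = Σ_{i=2}^{6} C(6,i) p^i (1−p)^{6−i} with p = 0.874
C(6,2)·0.874^2·0.126^4 = 0.002888
C(6,3)·0.874^3·0.126^3 = 0.026710
C(6,4)·0.874^4·0.126^2 = 0.138956
C(6,5)·0.874^5·0.126^1 = 0.385548
C(6,6)·0.874^6·0.126^0 = 0.445727
Sum = 0.9998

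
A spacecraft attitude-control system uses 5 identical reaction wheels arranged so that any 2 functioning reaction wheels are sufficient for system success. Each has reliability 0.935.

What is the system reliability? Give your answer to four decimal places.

R = Σ_{i=2}^{5} C(5,i) p^i (1−p)^{5−i} with p = 0.935
C(5,2)·0.935^2·0.065^3 = 0.002401
C(5,3)·0.935^3·0.065^2 = 0.034535
C(5,4)·0.935^4·0.065^1 = 0.248388
C(5,5)·0.935^5·0.065^0 = 0.714592
Sum = 0.9999

0.9999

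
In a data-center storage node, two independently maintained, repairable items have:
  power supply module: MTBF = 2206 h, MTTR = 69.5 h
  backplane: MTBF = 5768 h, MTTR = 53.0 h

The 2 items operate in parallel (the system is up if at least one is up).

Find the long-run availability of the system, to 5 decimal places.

0.99972

A(power supply module) = MTBF/(MTBF+MTTR) = 2206/(2206+69.5) = 0.969457
A(backplane) = MTBF/(MTBF+MTTR) = 5768/(5768+53.0) = 0.990895
Parallel availability: 1 − (1 − 0.969457)(1 − 0.990895) = 0.99972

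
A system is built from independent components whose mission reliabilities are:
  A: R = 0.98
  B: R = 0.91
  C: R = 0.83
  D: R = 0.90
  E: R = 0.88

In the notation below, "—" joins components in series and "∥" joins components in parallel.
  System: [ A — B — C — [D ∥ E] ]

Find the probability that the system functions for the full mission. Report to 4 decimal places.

0.7313

Parallel (D and E): 1 − (1 − 0.900000)(1 − 0.880000) = 0.988000
Series (A, B, C, and [0.988000]): 0.980000 × 0.910000 × 0.830000 × 0.988000 = 0.7313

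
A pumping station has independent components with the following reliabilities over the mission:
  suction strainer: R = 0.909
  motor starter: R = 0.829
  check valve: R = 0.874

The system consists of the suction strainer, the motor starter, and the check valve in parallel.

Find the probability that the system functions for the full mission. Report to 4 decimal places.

0.9980

Parallel (suction strainer, motor starter, and check valve): 1 − (1 − 0.909000)(1 − 0.829000)(1 − 0.874000) = 0.9980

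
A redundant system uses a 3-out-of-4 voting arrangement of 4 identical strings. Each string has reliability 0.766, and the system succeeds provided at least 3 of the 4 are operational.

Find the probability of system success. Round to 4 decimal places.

0.7650

R = Σ_{i=3}^{4} C(4,i) p^i (1−p)^{4−i} with p = 0.766
C(4,3)·0.766^3·0.234^1 = 0.420690
C(4,4)·0.766^4·0.234^0 = 0.344283
Sum = 0.7650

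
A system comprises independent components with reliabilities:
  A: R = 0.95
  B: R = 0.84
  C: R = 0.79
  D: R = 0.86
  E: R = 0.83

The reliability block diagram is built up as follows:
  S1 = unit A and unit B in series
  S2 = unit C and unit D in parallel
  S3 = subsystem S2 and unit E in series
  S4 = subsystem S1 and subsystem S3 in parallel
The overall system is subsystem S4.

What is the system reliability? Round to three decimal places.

0.961

Series (A and B): 0.95000 × 0.84000 = 0.79800
Parallel (C and D): 1 − (1 − 0.79000)(1 − 0.86000) = 0.97060
Series ([0.97060] and E): 0.97060 × 0.83000 = 0.80560
Parallel ([0.79800] and [0.80560]): 1 − (1 − 0.79800)(1 − 0.80560) = 0.961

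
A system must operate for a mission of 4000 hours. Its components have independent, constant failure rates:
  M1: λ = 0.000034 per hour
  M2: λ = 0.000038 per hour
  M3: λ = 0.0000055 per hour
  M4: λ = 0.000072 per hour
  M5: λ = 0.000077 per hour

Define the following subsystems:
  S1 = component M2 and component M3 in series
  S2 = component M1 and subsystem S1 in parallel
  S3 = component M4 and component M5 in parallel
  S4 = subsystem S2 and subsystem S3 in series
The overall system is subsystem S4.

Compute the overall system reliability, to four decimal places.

0.9147

R(M1) = exp(−0.000034 × 4000) = 0.872843
R(M2) = exp(−0.000038 × 4000) = 0.858988
R(M3) = exp(−0.0000055 × 4000) = 0.978240
R(M4) = exp(−0.000072 × 4000) = 0.749762
R(M5) = exp(−0.000077 × 4000) = 0.734915
Series (M2 and M3): 0.858988 × 0.978240 = 0.840296
Parallel (M1 and [0.840296]): 1 − (1 − 0.872843)(1 − 0.840296) = 0.979693
Parallel (M4 and M5): 1 − (1 − 0.749762)(1 − 0.734915) = 0.933666
Series ([0.979693] and [0.933666]): 0.979693 × 0.933666 = 0.9147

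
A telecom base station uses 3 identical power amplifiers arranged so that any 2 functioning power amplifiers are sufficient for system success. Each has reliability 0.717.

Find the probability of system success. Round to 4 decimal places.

0.8051

R = Σ_{i=2}^{3} C(3,i) p^i (1−p)^{3−i} with p = 0.717
C(3,2)·0.717^2·0.283^1 = 0.436462
C(3,3)·0.717^3·0.283^0 = 0.368602
Sum = 0.8051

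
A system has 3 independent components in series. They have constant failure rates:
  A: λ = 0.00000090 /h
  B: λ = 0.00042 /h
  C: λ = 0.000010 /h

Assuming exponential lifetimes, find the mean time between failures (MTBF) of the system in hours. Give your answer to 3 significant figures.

Series of exponential components: λ_sys = Σ λ_i
λ_sys = 0.00000090 + 0.00042 + 0.000010 = 4.3090e-04 /h
MTBF = 1 / λ_sys = 2320 h

2320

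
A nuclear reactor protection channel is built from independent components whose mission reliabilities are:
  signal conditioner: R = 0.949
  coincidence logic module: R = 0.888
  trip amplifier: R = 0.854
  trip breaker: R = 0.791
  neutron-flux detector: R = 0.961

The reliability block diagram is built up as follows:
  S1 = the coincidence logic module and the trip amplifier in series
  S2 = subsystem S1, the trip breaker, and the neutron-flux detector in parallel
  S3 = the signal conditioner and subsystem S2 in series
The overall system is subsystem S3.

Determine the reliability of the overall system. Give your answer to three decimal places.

Series (coincidence logic module and trip amplifier): 0.88800 × 0.85400 = 0.75835
Parallel ([0.75835], trip breaker, and neutron-flux detector): 1 − (1 − 0.75835)(1 − 0.79100)(1 − 0.96100) = 0.99803
Series (signal conditioner and [0.99803]): 0.94900 × 0.99803 = 0.947

0.947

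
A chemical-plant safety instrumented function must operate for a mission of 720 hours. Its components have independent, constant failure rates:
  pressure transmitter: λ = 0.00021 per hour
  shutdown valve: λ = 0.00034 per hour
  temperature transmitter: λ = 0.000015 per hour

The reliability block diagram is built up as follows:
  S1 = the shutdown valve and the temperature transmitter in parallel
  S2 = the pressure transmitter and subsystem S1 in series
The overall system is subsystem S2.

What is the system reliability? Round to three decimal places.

0.858

R(pressure transmitter) = exp(−0.00021 × 720) = 0.85968
R(shutdown valve) = exp(−0.00034 × 720) = 0.78286
R(temperature transmitter) = exp(−0.000015 × 720) = 0.98926
Parallel (shutdown valve and temperature transmitter): 1 − (1 − 0.78286)(1 − 0.98926) = 0.99767
Series (pressure transmitter and [0.99767]): 0.85968 × 0.99767 = 0.858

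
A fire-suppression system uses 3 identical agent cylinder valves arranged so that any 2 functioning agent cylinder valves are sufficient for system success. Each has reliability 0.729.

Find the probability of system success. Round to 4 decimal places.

0.8195

R = Σ_{i=2}^{3} C(3,i) p^i (1−p)^{3−i} with p = 0.729
C(3,2)·0.729^2·0.271^1 = 0.432062
C(3,3)·0.729^3·0.271^0 = 0.387420
Sum = 0.8195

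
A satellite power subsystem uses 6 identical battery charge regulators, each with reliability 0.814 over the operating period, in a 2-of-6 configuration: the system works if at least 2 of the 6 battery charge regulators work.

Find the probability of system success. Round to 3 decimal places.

R = Σ_{i=2}^{6} C(6,i) p^i (1−p)^{6−i} with p = 0.814
C(6,2)·0.814^2·0.186^4 = 0.01190
C(6,3)·0.814^3·0.186^3 = 0.06941
C(6,4)·0.814^4·0.186^2 = 0.22783
C(6,5)·0.814^5·0.186^1 = 0.39883
C(6,6)·0.814^6·0.186^0 = 0.29090
Sum = 0.999

0.999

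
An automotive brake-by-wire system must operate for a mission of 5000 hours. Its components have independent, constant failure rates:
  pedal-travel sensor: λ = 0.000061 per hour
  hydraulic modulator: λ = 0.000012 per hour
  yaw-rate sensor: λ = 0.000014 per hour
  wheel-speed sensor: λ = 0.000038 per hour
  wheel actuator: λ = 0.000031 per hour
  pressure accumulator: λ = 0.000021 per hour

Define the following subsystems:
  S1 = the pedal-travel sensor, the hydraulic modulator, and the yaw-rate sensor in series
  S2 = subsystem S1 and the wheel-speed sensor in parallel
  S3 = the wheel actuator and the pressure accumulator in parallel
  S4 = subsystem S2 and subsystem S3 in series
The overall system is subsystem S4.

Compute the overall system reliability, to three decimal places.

R(pedal-travel sensor) = exp(−0.000061 × 5000) = 0.73712
R(hydraulic modulator) = exp(−0.000012 × 5000) = 0.94176
R(yaw-rate sensor) = exp(−0.000014 × 5000) = 0.93239
R(wheel-speed sensor) = exp(−0.000038 × 5000) = 0.82696
R(wheel actuator) = exp(−0.000031 × 5000) = 0.85642
R(pressure accumulator) = exp(−0.000021 × 5000) = 0.90032
Series (pedal-travel sensor, hydraulic modulator, and yaw-rate sensor): 0.73712 × 0.94176 × 0.93239 = 0.64726
Parallel ([0.64726] and wheel-speed sensor): 1 − (1 − 0.64726)(1 − 0.82696) = 0.93896
Parallel (wheel actuator and pressure accumulator): 1 − (1 − 0.85642)(1 − 0.90032) = 0.98569
Series ([0.93896] and [0.98569]): 0.93896 × 0.98569 = 0.926

0.926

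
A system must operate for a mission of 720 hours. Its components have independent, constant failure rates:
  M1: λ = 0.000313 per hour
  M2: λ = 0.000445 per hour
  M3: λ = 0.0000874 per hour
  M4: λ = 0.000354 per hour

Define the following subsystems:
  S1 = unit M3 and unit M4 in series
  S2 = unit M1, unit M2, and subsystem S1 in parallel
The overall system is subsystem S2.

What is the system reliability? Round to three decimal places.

R(M1) = exp(−0.000313 × 720) = 0.79823
R(M2) = exp(−0.000445 × 720) = 0.72586
R(M3) = exp(−0.0000874 × 720) = 0.93901
R(M4) = exp(−0.000354 × 720) = 0.77501
Series (M3 and M4): 0.93901 × 0.77501 = 0.72774
Parallel (M1, M2, and [0.72774]): 1 − (1 − 0.79823)(1 − 0.72586)(1 − 0.72774) = 0.985

0.985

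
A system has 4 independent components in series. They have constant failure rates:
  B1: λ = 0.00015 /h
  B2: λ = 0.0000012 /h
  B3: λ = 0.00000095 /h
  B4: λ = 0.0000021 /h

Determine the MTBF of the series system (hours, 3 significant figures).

Series of exponential components: λ_sys = Σ λ_i
λ_sys = 0.00015 + 0.0000012 + 0.00000095 + 0.0000021 = 1.5425e-04 /h
MTBF = 1 / λ_sys = 6480 h

6480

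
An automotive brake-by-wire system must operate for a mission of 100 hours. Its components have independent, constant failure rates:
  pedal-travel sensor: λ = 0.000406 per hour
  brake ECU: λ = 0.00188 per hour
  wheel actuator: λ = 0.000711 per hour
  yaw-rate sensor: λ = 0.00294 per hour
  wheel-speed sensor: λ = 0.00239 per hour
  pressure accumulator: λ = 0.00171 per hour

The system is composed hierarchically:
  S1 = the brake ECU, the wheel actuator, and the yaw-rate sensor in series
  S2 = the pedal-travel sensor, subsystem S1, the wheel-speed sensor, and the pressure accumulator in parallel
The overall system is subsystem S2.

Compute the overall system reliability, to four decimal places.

R(pedal-travel sensor) = exp(−0.000406 × 100) = 0.960213
R(brake ECU) = exp(−0.00188 × 100) = 0.828615
R(wheel actuator) = exp(−0.000711 × 100) = 0.931369
R(yaw-rate sensor) = exp(−0.00294 × 100) = 0.745276
R(wheel-speed sensor) = exp(−0.00239 × 100) = 0.787415
R(pressure accumulator) = exp(−0.00171 × 100) = 0.842822
Series (brake ECU, wheel actuator, and yaw-rate sensor): 0.828615 × 0.931369 × 0.745276 = 0.575164
Parallel (pedal-travel sensor, [0.575164], wheel-speed sensor, and pressure accumulator): 1 − (1 − 0.960213)(1 − 0.575164)(1 − 0.787415)(1 − 0.842822) = 0.9994

0.9994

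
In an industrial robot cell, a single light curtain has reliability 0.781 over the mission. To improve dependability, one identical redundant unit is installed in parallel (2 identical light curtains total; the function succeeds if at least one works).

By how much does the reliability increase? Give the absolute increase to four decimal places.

0.1710

R_before = 0.781
R_after = 1 − (1 − 0.781)^2 = 0.9520
ΔR = 0.9520 − 0.781 = 0.1710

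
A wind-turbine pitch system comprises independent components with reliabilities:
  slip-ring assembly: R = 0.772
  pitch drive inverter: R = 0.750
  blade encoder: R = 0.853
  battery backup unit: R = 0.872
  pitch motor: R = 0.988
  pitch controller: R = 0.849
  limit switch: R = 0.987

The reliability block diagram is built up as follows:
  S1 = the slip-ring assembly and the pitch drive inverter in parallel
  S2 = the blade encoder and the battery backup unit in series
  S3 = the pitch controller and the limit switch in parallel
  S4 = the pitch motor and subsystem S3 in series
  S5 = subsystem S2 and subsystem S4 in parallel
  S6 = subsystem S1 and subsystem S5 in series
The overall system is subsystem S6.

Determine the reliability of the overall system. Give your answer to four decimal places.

0.9396

Parallel (slip-ring assembly and pitch drive inverter): 1 − (1 − 0.772000)(1 − 0.750000) = 0.943000
Series (blade encoder and battery backup unit): 0.853000 × 0.872000 = 0.743816
Parallel (pitch controller and limit switch): 1 − (1 − 0.849000)(1 − 0.987000) = 0.998037
Series (pitch motor and [0.998037]): 0.988000 × 0.998037 = 0.986061
Parallel ([0.743816] and [0.986061]): 1 − (1 − 0.743816)(1 − 0.986061) = 0.996429
Series ([0.943000] and [0.996429]): 0.943000 × 0.996429 = 0.9396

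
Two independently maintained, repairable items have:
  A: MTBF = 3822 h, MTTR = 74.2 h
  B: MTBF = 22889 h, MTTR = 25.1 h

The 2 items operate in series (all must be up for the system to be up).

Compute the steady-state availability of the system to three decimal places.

0.980

A(A) = MTBF/(MTBF+MTTR) = 3822/(3822+74.2) = 0.980956
A(B) = MTBF/(MTBF+MTTR) = 22889/(22889+25.1) = 0.998905
Series availability: 0.980956 × 0.998905 = 0.980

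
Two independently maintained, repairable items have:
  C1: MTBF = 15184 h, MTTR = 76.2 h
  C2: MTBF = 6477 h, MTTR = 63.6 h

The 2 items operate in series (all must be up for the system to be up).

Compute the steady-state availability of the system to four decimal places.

A(C1) = MTBF/(MTBF+MTTR) = 15184/(15184+76.2) = 0.995007
A(C2) = MTBF/(MTBF+MTTR) = 6477/(6477+63.6) = 0.990276
Series availability: 0.995007 × 0.990276 = 0.9853

0.9853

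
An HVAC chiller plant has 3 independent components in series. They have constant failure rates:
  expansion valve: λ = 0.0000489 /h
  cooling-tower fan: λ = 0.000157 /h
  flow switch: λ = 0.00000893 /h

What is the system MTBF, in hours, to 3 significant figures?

4650

Series of exponential components: λ_sys = Σ λ_i
λ_sys = 0.0000489 + 0.000157 + 0.00000893 = 2.1483e-04 /h
MTBF = 1 / λ_sys = 4650 h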